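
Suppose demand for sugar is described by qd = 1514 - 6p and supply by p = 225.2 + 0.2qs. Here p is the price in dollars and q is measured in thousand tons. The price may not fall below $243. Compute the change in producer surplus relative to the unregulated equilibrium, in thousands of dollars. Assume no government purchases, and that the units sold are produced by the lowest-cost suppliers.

135.6

Rearranging supply gives qs = 5p - 1126. Setting quantity demanded equal to quantity supplied, 1514 - 6p = 5p - 1126, gives p* = 240 and q* = 74.
Because the floor (243) lies above the market-clearing price, it is binding.
At p = 243: qd = 1514 - 6·243 = 56 and qs = 5·243 - 1126 = 89.
Producer surplus without the control is ½ · (240 - 225.2) · 74 = 547.6.
With the floor, 56 units are sold at 243. The supply price at q = 56 is 236.4, so PS = ½ · [(243 - 225.2) + (243 - 236.4)] · 56 = 683.2.
Change in producer surplus = 683.2 - 547.6 = 135.6.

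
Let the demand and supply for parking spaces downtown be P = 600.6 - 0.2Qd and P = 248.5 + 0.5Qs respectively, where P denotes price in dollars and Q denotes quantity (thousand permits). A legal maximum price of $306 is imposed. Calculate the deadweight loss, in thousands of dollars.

Rearranging demand gives Qd = 3003 - 5P; rearranging supply gives Qs = 2P - 497. In a free market, 3003 - 5P = 2P - 497 gives the equilibrium P* = 500, Q* = 503.
Because the ceiling (306) lies below the market-clearing price, it is binding.
At P = 306: Qd = 3003 - 5·306 = 1473 and Qs = 2·306 - 497 = 115.
Quantity traded falls to 115. At Q = 115 the demand price is (3003 - 115)/5 = 577.6 and the supply price is (497 + 115)/2 = 306.
Deadweight loss = ½ · (577.6 - 306) · (503 - 115) = ½ · 271.6 · 388 = 52690.4.

52690.4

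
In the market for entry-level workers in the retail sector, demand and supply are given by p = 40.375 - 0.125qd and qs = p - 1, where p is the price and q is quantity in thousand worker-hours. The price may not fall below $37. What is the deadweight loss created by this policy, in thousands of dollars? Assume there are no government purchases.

Rearranging demand gives qd = 323 - 8p. Equilibrium: 323 - 8p = p - 1, so 324 = 9p and p* = 36, q* = 35.
Since 37 > 36, the floor is binding.
At p = 37: qd = 323 - 8·37 = 27 and qs = 37 - 1 = 36.
Quantity traded falls to 27. At q = 27 the demand price is (323 - 27)/8 = 37 and the supply price is 1 + 27 = 28.
Deadweight loss = ½ · (37 - 28) · (35 - 27) = ½ · 9 · 8 = 36.

36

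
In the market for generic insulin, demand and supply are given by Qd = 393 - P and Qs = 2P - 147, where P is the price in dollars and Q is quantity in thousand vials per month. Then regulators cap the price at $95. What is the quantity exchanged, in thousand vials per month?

In a free market, 393 - P = 2P - 147 gives the equilibrium P* = 180, Q* = 213.
Since 95 < 180, the ceiling is binding.
At P = 95: Qd = 393 - 95 = 298 and Qs = 2·95 - 147 = 43.
The quantity actually transacted is the short side, supply: 43.

43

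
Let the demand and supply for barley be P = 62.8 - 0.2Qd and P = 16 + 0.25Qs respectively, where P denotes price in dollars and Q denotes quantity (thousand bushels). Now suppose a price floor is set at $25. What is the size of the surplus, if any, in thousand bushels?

0

Rearranging demand gives Qd = 314 - 5P; rearranging supply gives Qs = 4P - 64. Setting quantity demanded equal to quantity supplied, 314 - 5P = 4P - 64, gives P* = 42 and Q* = 104.
The floor of 25 is below the equilibrium price 42, so it is not binding; the market clears at P* = 42, Q* = 104.
Since the control does not bind, there is no surplus.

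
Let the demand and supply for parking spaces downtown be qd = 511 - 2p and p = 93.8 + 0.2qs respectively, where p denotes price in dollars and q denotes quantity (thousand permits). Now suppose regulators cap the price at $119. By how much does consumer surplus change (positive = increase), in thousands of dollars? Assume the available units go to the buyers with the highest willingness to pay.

Rearranging supply gives qs = 5p - 469. Equilibrium: 511 - 2p = 5p - 469, so 980 = 7p and p* = 140, q* = 231.
Because the ceiling (119) lies below the market-clearing price, it is binding.
At p = 119: qd = 511 - 2·119 = 273 and qs = 5·119 - 469 = 126.
Consumer surplus without the control is ½ · (255.5 - 140) · 231 = 13340.25.
With the ceiling, 126 units are sold at 119 (assume they go to the highest-value buyers). The demand price at q = 126 is 192.5, so CS = ½ · [(255.5 - 119) + (192.5 - 119)] · 126 = 13230.
Change in consumer surplus = 13230 - 13340.25 = -110.25.

-110.25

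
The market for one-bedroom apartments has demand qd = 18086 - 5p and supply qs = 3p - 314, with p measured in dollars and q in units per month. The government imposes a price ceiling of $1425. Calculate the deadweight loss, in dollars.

Setting quantity demanded equal to quantity supplied, 18086 - 5p = 3p - 314, gives p* = 2300 and q* = 6586.
The ceiling of 1425 is below the equilibrium price 2300, so it binds.
At p = 1425: qd = 18086 - 5·1425 = 10961 and qs = 3·1425 - 314 = 3961.
Quantity traded falls to 3961. At q = 3961 the demand price is (18086 - 3961)/5 = 2825 and the supply price is (314 + 3961)/3 = 1425.
Deadweight loss = ½ · (2825 - 1425) · (6586 - 3961) = ½ · 1400 · 2625 = 1837500.

1837500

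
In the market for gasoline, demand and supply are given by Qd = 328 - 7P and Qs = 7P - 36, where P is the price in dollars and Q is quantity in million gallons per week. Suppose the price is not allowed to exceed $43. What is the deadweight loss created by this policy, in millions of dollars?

In a free market, 328 - 7P = 7P - 36 gives the equilibrium P* = 26, Q* = 146.
The ceiling of 43 is above the equilibrium price 26, so it is not binding; the market clears at P* = 26, Q* = 146.
Since the control does not bind, no trades are prevented and deadweight loss is zero.

0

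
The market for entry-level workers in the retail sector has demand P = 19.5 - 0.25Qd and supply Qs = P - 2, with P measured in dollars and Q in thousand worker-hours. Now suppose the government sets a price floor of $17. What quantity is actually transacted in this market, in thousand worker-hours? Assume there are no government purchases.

Rearranging demand gives Qd = 78 - 4P. Without the control the market clears where 78 - 4P = P - 2, i.e. P* = 16 and Q* = 14.
The floor of 17 is above the equilibrium price 16, so it binds.
At P = 17: Qd = 78 - 4·17 = 10 and Qs = 17 - 2 = 15.
The quantity actually transacted is the short side, demand: 10.

10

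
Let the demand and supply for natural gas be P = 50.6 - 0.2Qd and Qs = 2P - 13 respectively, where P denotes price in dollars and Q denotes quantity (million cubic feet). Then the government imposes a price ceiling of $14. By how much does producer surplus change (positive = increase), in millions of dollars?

-936

Rearranging demand gives Qd = 253 - 5P. Without the control the market clears where 253 - 5P = 2P - 13, i.e. P* = 38 and Q* = 63.
Because the ceiling (14) lies below the market-clearing price, it is binding.
At P = 14: Qd = 253 - 5·14 = 183 and Qs = 2·14 - 13 = 15.
Producer surplus without the control is ½ · (38 - 6.5) · 63 = 992.25.
With the ceiling, producers sell 15 units at 14, so PS = ½ · (14 - 6.5) · 15 = 56.25.
Change in producer surplus = 56.25 - 992.25 = -936.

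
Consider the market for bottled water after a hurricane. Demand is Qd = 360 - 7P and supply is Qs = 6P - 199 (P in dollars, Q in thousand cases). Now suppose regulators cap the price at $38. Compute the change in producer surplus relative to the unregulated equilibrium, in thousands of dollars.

-220

Setting quantity demanded equal to quantity supplied, 360 - 7P = 6P - 199, gives P* = 43 and Q* = 59.
Because the ceiling (38) lies below the market-clearing price, it is binding.
At P = 38: Qd = 360 - 7·38 = 94 and Qs = 6·38 - 199 = 29.
Producer surplus without the control is ½ · (43 - 199/6) · 59 = 3481/12.
With the ceiling, producers sell 29 units at 38, so PS = ½ · (38 - 199/6) · 29 = 841/12.
Change in producer surplus = 841/12 - 3481/12 = -220.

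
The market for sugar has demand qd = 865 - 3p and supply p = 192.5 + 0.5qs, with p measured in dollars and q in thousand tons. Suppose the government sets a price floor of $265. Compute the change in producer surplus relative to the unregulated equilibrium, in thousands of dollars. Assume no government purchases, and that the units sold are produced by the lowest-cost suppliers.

543.75

Rearranging supply gives qs = 2p - 385. In a free market, 865 - 3p = 2p - 385 gives the equilibrium p* = 250, q* = 115.
The floor of 265 is above the equilibrium price 250, so it binds.
At p = 265: qd = 865 - 3·265 = 70 and qs = 2·265 - 385 = 145.
Producer surplus without the control is ½ · (250 - 192.5) · 115 = 3306.25.
With the floor, 70 units are sold at 265. The supply price at q = 70 is 227.5, so PS = ½ · [(265 - 192.5) + (265 - 227.5)] · 70 = 3850.
Change in producer surplus = 3850 - 3306.25 = 543.75.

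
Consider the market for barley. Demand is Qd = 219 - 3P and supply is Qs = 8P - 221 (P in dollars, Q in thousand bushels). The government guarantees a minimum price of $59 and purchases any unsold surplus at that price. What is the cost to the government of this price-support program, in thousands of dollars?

12331

In a free market, 219 - 3P = 8P - 221 gives the equilibrium P* = 40, Q* = 99.
Since 59 > 40, the floor is binding.
At P = 59: Qd = 219 - 3·59 = 42 and Qs = 8·59 - 221 = 251.
Surplus = Qs - Qd = 209.
Government expenditure = surplus × support price = 209 × 59 = 12331.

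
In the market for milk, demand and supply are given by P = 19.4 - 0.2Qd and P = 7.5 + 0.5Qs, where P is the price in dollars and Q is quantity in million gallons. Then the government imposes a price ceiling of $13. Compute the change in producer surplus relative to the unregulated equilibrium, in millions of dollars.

Rearranging demand gives Qd = 97 - 5P; rearranging supply gives Qs = 2P - 15. In a free market, 97 - 5P = 2P - 15 gives the equilibrium P* = 16, Q* = 17.
The ceiling of 13 is below the equilibrium price 16, so it binds.
At P = 13: Qd = 97 - 5·13 = 32 and Qs = 2·13 - 15 = 11.
Producer surplus without the control is ½ · (16 - 7.5) · 17 = 72.25.
With the ceiling, producers sell 11 units at 13, so PS = ½ · (13 - 7.5) · 11 = 30.25.
Change in producer surplus = 30.25 - 72.25 = -42.

-42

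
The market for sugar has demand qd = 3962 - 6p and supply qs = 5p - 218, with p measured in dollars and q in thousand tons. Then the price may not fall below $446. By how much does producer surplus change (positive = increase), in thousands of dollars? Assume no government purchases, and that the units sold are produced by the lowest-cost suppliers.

69194.4

Equilibrium: 3962 - 6p = 5p - 218, so 4180 = 11p and p* = 380, q* = 1682.
Since 446 > 380, the floor is binding.
At p = 446: qd = 3962 - 6·446 = 1286 and qs = 5·446 - 218 = 2012.
Producer surplus without the control is ½ · (380 - 43.6) · 1682 = 282912.4.
With the floor, 1286 units are sold at 446. The supply price at q = 1286 is 300.8, so PS = ½ · [(446 - 43.6) + (446 - 300.8)] · 1286 = 352106.8.
Change in producer surplus = 352106.8 - 282912.4 = 69194.4.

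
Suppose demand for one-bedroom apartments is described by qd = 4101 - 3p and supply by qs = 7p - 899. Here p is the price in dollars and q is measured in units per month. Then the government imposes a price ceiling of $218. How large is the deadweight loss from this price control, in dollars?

927780

In a free market, 4101 - 3p = 7p - 899 gives the equilibrium p* = 500, q* = 2601.
The ceiling of 218 is below the equilibrium price 500, so it binds.
At p = 218: qd = 4101 - 3·218 = 3447 and qs = 7·218 - 899 = 627.
Quantity traded falls to 627. At q = 627 the demand price is (4101 - 627)/3 = 1158 and the supply price is (899 + 627)/7 = 218.
Deadweight loss = ½ · (1158 - 218) · (2601 - 627) = ½ · 940 · 1974 = 927780.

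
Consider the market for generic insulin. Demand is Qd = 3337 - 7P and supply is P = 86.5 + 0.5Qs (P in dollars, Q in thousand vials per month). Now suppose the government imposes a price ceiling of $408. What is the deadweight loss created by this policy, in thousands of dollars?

Rearranging supply gives Qs = 2P - 173. Without the control the market clears where 3337 - 7P = 2P - 173, i.e. P* = 390 and Q* = 607.
Since 408 is above P* = 390, the ceiling does not bind and the free-market outcome prevails.
Since the control does not bind, no trades are prevented and deadweight loss is zero.

0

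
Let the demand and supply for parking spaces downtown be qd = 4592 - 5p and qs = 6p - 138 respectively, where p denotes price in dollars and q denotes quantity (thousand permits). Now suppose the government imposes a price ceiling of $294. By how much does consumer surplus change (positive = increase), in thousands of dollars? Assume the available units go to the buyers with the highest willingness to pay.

Equilibrium: 4592 - 5p = 6p - 138, so 4730 = 11p and p* = 430, q* = 2442.
Because the ceiling (294) lies below the market-clearing price, it is binding.
At p = 294: qd = 4592 - 5·294 = 3122 and qs = 6·294 - 138 = 1626.
Consumer surplus without the control is ½ · (918.4 - 430) · 2442 = 596336.4.
With the ceiling, 1626 units are sold at 294 (assume they go to the highest-value buyers). The demand price at q = 1626 is 593.2, so CS = ½ · [(918.4 - 294) + (593.2 - 294)] · 1626 = 750886.8.
Change in consumer surplus = 750886.8 - 596336.4 = 154550.4.

154550.4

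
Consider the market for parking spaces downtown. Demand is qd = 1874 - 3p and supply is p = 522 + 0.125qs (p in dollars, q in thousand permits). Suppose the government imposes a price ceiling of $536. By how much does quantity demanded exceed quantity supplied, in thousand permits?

Rearranging supply gives qs = 8p - 4176. Setting quantity demanded equal to quantity supplied, 1874 - 3p = 8p - 4176, gives p* = 550 and q* = 224.
Since 536 < 550, the ceiling is binding.
At p = 536: qd = 1874 - 3·536 = 266 and qs = 8·536 - 4176 = 112.
Shortage = qd - qs = 266 - 112 = 154.

154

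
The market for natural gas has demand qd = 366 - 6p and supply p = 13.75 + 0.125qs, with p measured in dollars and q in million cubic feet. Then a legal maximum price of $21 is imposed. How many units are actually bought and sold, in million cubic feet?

58

Rearranging supply gives qs = 8p - 110. Equilibrium: 366 - 6p = 8p - 110, so 476 = 14p and p* = 34, q* = 162.
The ceiling of 21 is below the equilibrium price 34, so it binds.
At p = 21: qd = 366 - 6·21 = 240 and qs = 8·21 - 110 = 58.
The quantity actually transacted is the short side, supply: 58.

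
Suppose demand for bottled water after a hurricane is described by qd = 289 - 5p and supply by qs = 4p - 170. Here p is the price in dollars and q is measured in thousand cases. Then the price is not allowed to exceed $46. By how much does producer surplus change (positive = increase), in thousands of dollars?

-120

In a free market, 289 - 5p = 4p - 170 gives the equilibrium p* = 51, q* = 34.
Since 46 < 51, the ceiling is binding.
At p = 46: qd = 289 - 5·46 = 59 and qs = 4·46 - 170 = 14.
Producer surplus without the control is ½ · (51 - 42.5) · 34 = 144.5.
With the ceiling, producers sell 14 units at 46, so PS = ½ · (46 - 42.5) · 14 = 24.5.
Change in producer surplus = 24.5 - 144.5 = -120.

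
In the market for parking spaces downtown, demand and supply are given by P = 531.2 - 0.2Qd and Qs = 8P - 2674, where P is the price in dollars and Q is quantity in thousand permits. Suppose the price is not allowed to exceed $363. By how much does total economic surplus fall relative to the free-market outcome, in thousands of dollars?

Rearranging demand gives Qd = 2656 - 5P. Setting quantity demanded equal to quantity supplied, 2656 - 5P = 8P - 2674, gives P* = 410 and Q* = 606.
Because the ceiling (363) lies below the market-clearing price, it is binding.
At P = 363: Qd = 2656 - 5·363 = 841 and Qs = 8·363 - 2674 = 230.
Quantity traded falls to 230. At Q = 230 the demand price is (2656 - 230)/5 = 485.2 and the supply price is (2674 + 230)/8 = 363.
Deadweight loss = ½ · (485.2 - 363) · (606 - 230) = ½ · 122.2 · 376 = 22973.6.

22973.6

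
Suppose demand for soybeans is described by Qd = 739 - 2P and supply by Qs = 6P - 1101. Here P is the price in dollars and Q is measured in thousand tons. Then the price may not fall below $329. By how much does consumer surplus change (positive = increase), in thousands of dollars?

In a free market, 739 - 2P = 6P - 1101 gives the equilibrium P* = 230, Q* = 279.
The floor of 329 is above the equilibrium price 230, so it binds.
At P = 329: Qd = 739 - 2·329 = 81 and Qs = 6·329 - 1101 = 873.
Consumer surplus without the control is ½ · (369.5 - 230) · 279 = 19460.25.
With the floor, consumers buy 81 units at 329, so CS = ½ · (369.5 - 329) · 81 = 1640.25.
Change in consumer surplus = 1640.25 - 19460.25 = -17820.

-17820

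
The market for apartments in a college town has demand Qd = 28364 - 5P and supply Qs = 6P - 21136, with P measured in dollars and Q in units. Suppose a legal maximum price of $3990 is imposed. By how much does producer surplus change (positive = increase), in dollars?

-2210340

Without the control the market clears where 28364 - 5P = 6P - 21136, i.e. P* = 4500 and Q* = 5864.
Since 3990 < 4500, the ceiling is binding.
At P = 3990: Qd = 28364 - 5·3990 = 8414 and Qs = 6·3990 - 21136 = 2804.
Producer surplus without the control is ½ · (4500 - 10568/3) · 5864 = 8596624/3.
With the ceiling, producers sell 2804 units at 3990, so PS = ½ · (3990 - 10568/3) · 2804 = 1965604/3.
Change in producer surplus = 1965604/3 - 8596624/3 = -2210340.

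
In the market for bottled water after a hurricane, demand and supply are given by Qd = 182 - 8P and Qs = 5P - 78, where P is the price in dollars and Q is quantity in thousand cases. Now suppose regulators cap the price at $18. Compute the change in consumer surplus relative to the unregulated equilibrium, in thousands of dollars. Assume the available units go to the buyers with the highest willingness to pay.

17.75

Equilibrium: 182 - 8P = 5P - 78, so 260 = 13P and P* = 20, Q* = 22.
Since 18 < 20, the ceiling is binding.
At P = 18: Qd = 182 - 8·18 = 38 and Qs = 5·18 - 78 = 12.
Consumer surplus without the control is ½ · (22.75 - 20) · 22 = 30.25.
With the ceiling, 12 units are sold at 18 (assume they go to the highest-value buyers). The demand price at Q = 12 is 21.25, so CS = ½ · [(22.75 - 18) + (21.25 - 18)] · 12 = 48.
Change in consumer surplus = 48 - 30.25 = 17.75.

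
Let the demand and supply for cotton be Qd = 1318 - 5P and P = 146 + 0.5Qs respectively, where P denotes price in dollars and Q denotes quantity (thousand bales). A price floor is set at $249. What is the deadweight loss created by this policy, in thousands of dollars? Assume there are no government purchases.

3158.75

Rearranging supply gives Qs = 2P - 292. Setting quantity demanded equal to quantity supplied, 1318 - 5P = 2P - 292, gives P* = 230 and Q* = 168.
The floor of 249 is above the equilibrium price 230, so it binds.
At P = 249: Qd = 1318 - 5·249 = 73 and Qs = 2·249 - 292 = 206.
Quantity traded falls to 73. At Q = 73 the demand price is (1318 - 73)/5 = 249 and the supply price is (292 + 73)/2 = 182.5.
Deadweight loss = ½ · (249 - 182.5) · (168 - 73) = ½ · 66.5 · 95 = 3158.75.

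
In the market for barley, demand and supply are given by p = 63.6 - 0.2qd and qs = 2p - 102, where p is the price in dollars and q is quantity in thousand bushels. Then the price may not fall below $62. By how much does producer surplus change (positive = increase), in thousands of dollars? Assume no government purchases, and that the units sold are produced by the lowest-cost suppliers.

-9

Rearranging demand gives qd = 318 - 5p. Without the control the market clears where 318 - 5p = 2p - 102, i.e. p* = 60 and q* = 18.
Since 62 > 60, the floor is binding.
At p = 62: qd = 318 - 5·62 = 8 and qs = 2·62 - 102 = 22.
Producer surplus without the control is ½ · (60 - 51) · 18 = 81.
With the floor, 8 units are sold at 62. The supply price at q = 8 is 55, so PS = ½ · [(62 - 51) + (62 - 55)] · 8 = 72.
Change in producer surplus = 72 - 81 = -9.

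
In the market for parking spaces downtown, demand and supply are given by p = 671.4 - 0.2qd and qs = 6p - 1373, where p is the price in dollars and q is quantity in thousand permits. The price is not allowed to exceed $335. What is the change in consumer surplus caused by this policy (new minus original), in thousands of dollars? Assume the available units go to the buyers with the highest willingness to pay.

Rearranging demand gives qd = 3357 - 5p. In a free market, 3357 - 5p = 6p - 1373 gives the equilibrium p* = 430, q* = 1207.
The ceiling of 335 is below the equilibrium price 430, so it binds.
At p = 335: qd = 3357 - 5·335 = 1682 and qs = 6·335 - 1373 = 637.
Consumer surplus without the control is ½ · (671.4 - 430) · 1207 = 145684.9.
With the ceiling, 637 units are sold at 335 (assume they go to the highest-value buyers). The demand price at q = 637 is 544, so CS = ½ · [(671.4 - 335) + (544 - 335)] · 637 = 173709.9.
Change in consumer surplus = 173709.9 - 145684.9 = 28025.

28025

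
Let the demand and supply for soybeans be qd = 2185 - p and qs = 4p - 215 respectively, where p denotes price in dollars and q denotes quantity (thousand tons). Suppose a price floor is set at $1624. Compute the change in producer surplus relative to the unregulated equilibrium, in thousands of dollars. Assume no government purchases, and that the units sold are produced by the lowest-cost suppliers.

478192

Setting quantity demanded equal to quantity supplied, 2185 - p = 4p - 215, gives p* = 480 and q* = 1705.
Since 1624 > 480, the floor is binding.
At p = 1624: qd = 2185 - 1624 = 561 and qs = 4·1624 - 215 = 6281.
Producer surplus without the control is ½ · (480 - 53.75) · 1705 = 363378.125.
With the floor, 561 units are sold at 1624. The supply price at q = 561 is 194, so PS = ½ · [(1624 - 53.75) + (1624 - 194)] · 561 = 841570.125.
Change in producer surplus = 841570.125 - 363378.125 = 478192.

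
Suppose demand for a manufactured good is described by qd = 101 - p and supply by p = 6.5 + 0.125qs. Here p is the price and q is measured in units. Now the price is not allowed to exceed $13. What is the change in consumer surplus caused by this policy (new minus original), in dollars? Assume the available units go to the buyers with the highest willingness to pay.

Rearranging supply gives qs = 8p - 52. Equilibrium: 101 - p = 8p - 52, so 153 = 9p and p* = 17, q* = 84.
Since 13 < 17, the ceiling is binding.
At p = 13: qd = 101 - 13 = 88 and qs = 8·13 - 52 = 52.
Consumer surplus without the control is ½ · (101 - 17) · 84 = 3528.
With the ceiling, 52 units are sold at 13 (assume they go to the highest-value buyers). The demand price at q = 52 is 49, so CS = ½ · [(101 - 13) + (49 - 13)] · 52 = 3224.
Change in consumer surplus = 3224 - 3528 = -304.

-304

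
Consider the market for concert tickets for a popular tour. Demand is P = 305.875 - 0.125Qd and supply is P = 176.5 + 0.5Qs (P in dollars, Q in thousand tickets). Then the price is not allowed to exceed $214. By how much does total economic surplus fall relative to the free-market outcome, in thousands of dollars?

Rearranging demand gives Qd = 2447 - 8P; rearranging supply gives Qs = 2P - 353. Setting quantity demanded equal to quantity supplied, 2447 - 8P = 2P - 353, gives P* = 280 and Q* = 207.
Because the ceiling (214) lies below the market-clearing price, it is binding.
At P = 214: Qd = 2447 - 8·214 = 735 and Qs = 2·214 - 353 = 75.
Quantity traded falls to 75. At Q = 75 the demand price is (2447 - 75)/8 = 296.5 and the supply price is (353 + 75)/2 = 214.
Deadweight loss = ½ · (296.5 - 214) · (207 - 75) = ½ · 82.5 · 132 = 5445.

5445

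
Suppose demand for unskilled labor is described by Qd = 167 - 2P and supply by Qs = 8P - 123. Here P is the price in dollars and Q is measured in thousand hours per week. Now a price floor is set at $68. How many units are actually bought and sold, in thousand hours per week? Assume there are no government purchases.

31

In a free market, 167 - 2P = 8P - 123 gives the equilibrium P* = 29, Q* = 109.
Since 68 > 29, the floor is binding.
At P = 68: Qd = 167 - 2·68 = 31 and Qs = 8·68 - 123 = 421.
The quantity actually transacted is the short side, demand: 31.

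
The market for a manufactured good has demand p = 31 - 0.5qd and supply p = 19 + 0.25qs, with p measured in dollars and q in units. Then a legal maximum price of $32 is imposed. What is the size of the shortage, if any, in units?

Rearranging demand gives qd = 62 - 2p; rearranging supply gives qs = 4p - 76. Equilibrium: 62 - 2p = 4p - 76, so 138 = 6p and p* = 23, q* = 16.
The ceiling of 32 is above the equilibrium price 23, so it is not binding; the market clears at p* = 23, q* = 16.
Since the control does not bind, there is no shortage.

0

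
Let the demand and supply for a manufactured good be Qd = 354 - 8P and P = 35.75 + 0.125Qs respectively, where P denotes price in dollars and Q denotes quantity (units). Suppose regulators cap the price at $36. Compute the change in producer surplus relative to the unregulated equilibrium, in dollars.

Rearranging supply gives Qs = 8P - 286. Equilibrium: 354 - 8P = 8P - 286, so 640 = 16P and P* = 40, Q* = 34.
The ceiling of 36 is below the equilibrium price 40, so it binds.
At P = 36: Qd = 354 - 8·36 = 66 and Qs = 8·36 - 286 = 2.
Producer surplus without the control is ½ · (40 - 35.75) · 34 = 72.25.
With the ceiling, producers sell 2 units at 36, so PS = ½ · (36 - 35.75) · 2 = 0.25.
Change in producer surplus = 0.25 - 72.25 = -72.

-72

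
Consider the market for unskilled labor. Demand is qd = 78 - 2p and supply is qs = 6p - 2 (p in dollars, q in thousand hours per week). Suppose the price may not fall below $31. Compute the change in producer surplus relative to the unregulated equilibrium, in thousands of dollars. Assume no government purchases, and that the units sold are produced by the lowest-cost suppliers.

Without the control the market clears where 78 - 2p = 6p - 2, i.e. p* = 10 and q* = 58.
The floor of 31 is above the equilibrium price 10, so it binds.
At p = 31: qd = 78 - 2·31 = 16 and qs = 6·31 - 2 = 184.
Producer surplus without the control is ½ · (10 - 1/3) · 58 = 841/3.
With the floor, 16 units are sold at 31. The supply price at q = 16 is 3, so PS = ½ · [(31 - 1/3) + (31 - 3)] · 16 = 1408/3.
Change in producer surplus = 1408/3 - 841/3 = 189.

189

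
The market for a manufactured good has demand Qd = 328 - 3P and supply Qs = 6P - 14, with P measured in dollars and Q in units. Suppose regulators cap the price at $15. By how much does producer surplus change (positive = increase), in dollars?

Without the control the market clears where 328 - 3P = 6P - 14, i.e. P* = 38 and Q* = 214.
The ceiling of 15 is below the equilibrium price 38, so it binds.
At P = 15: Qd = 328 - 3·15 = 283 and Qs = 6·15 - 14 = 76.
Producer surplus without the control is ½ · (38 - 7/3) · 214 = 11449/3.
With the ceiling, producers sell 76 units at 15, so PS = ½ · (15 - 7/3) · 76 = 1444/3.
Change in producer surplus = 1444/3 - 11449/3 = -3335.

-3335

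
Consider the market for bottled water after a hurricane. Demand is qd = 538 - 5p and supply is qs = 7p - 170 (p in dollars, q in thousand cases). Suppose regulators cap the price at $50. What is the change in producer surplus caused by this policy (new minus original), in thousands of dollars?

In a free market, 538 - 5p = 7p - 170 gives the equilibrium p* = 59, q* = 243.
Because the ceiling (50) lies below the market-clearing price, it is binding.
At p = 50: qd = 538 - 5·50 = 288 and qs = 7·50 - 170 = 180.
Producer surplus without the control is ½ · (59 - 170/7) · 243 = 59049/14.
With the ceiling, producers sell 180 units at 50, so PS = ½ · (50 - 170/7) · 180 = 16200/7.
Change in producer surplus = 16200/7 - 59049/14 = -1903.5.

-1903.5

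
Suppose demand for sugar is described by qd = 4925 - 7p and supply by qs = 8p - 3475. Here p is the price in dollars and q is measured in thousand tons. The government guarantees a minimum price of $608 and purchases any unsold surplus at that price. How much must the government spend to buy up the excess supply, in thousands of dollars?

Equilibrium: 4925 - 7p = 8p - 3475, so 8400 = 15p and p* = 560, q* = 1005.
The floor of 608 is above the equilibrium price 560, so it binds.
At p = 608: qd = 4925 - 7·608 = 669 and qs = 8·608 - 3475 = 1389.
Surplus = qs - qd = 720.
Government expenditure = surplus × support price = 720 × 608 = 437760.

437760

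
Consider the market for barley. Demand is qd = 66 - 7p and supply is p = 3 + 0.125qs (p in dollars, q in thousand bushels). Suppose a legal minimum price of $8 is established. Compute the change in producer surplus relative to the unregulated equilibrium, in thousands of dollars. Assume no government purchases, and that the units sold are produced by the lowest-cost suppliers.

Rearranging supply gives qs = 8p - 24. Equilibrium: 66 - 7p = 8p - 24, so 90 = 15p and p* = 6, q* = 24.
Since 8 > 6, the floor is binding.
At p = 8: qd = 66 - 7·8 = 10 and qs = 8·8 - 24 = 40.
Producer surplus without the control is ½ · (6 - 3) · 24 = 36.
With the floor, 10 units are sold at 8. The supply price at q = 10 is 4.25, so PS = ½ · [(8 - 3) + (8 - 4.25)] · 10 = 43.75.
Change in producer surplus = 43.75 - 36 = 7.75.

7.75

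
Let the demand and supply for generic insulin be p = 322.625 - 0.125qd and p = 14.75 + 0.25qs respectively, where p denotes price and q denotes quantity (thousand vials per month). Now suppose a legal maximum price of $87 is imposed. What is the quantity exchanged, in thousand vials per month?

289

Rearranging demand gives qd = 2581 - 8p; rearranging supply gives qs = 4p - 59. Setting quantity demanded equal to quantity supplied, 2581 - 8p = 4p - 59, gives p* = 220 and q* = 821.
Because the ceiling (87) lies below the market-clearing price, it is binding.
At p = 87: qd = 2581 - 8·87 = 1885 and qs = 4·87 - 59 = 289.
The quantity actually transacted is the short side, supply: 289.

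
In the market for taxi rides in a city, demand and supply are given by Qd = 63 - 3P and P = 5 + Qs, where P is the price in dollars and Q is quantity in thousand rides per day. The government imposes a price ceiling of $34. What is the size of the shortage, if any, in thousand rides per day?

Rearranging supply gives Qs = P - 5. Equilibrium: 63 - 3P = P - 5, so 68 = 4P and P* = 17, Q* = 12.
Since 34 is above P* = 17, the ceiling does not bind and the free-market outcome prevails.
Since the control does not bind, there is no shortage.

0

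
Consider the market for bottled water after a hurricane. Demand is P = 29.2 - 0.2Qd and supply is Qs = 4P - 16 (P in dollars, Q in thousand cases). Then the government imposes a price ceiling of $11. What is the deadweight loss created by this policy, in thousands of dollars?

Rearranging demand gives Qd = 146 - 5P. Without the control the market clears where 146 - 5P = 4P - 16, i.e. P* = 18 and Q* = 56.
Because the ceiling (11) lies below the market-clearing price, it is binding.
At P = 11: Qd = 146 - 5·11 = 91 and Qs = 4·11 - 16 = 28.
Quantity traded falls to 28. At Q = 28 the demand price is (146 - 28)/5 = 23.6 and the supply price is (16 + 28)/4 = 11.
Deadweight loss = ½ · (23.6 - 11) · (56 - 28) = ½ · 12.6 · 28 = 176.4.

176.4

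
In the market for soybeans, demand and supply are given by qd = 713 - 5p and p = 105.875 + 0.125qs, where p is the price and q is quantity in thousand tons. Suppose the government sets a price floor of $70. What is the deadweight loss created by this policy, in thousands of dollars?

0

Rearranging supply gives qs = 8p - 847. Without the control the market clears where 713 - 5p = 8p - 847, i.e. p* = 120 and q* = 113.
Since 70 is below p* = 120, the floor does not bind and the free-market outcome prevails.
Since the control does not bind, no trades are prevented and deadweight loss is zero.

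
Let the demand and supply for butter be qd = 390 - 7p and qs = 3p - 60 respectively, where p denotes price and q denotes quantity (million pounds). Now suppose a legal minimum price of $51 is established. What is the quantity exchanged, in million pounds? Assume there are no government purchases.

33

In a free market, 390 - 7p = 3p - 60 gives the equilibrium p* = 45, q* = 75.
Because the floor (51) lies above the market-clearing price, it is binding.
At p = 51: qd = 390 - 7·51 = 33 and qs = 3·51 - 60 = 93.
The quantity actually transacted is the short side, demand: 33.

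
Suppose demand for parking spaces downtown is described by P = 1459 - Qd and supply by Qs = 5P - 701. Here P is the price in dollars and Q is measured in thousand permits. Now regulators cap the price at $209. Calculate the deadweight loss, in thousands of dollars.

Rearranging demand gives Qd = 1459 - P. In a free market, 1459 - P = 5P - 701 gives the equilibrium P* = 360, Q* = 1099.
Because the ceiling (209) lies below the market-clearing price, it is binding.
At P = 209: Qd = 1459 - 209 = 1250 and Qs = 5·209 - 701 = 344.
Quantity traded falls to 344. At Q = 344 the demand price is 1459 - 344 = 1115 and the supply price is (701 + 344)/5 = 209.
Deadweight loss = ½ · (1115 - 209) · (1099 - 344) = ½ · 906 · 755 = 342015.

342015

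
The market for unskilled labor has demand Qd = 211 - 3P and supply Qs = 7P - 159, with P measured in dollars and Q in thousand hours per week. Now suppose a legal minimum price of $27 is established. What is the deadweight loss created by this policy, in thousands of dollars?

Without the control the market clears where 211 - 3P = 7P - 159, i.e. P* = 37 and Q* = 100.
The floor of 27 is below the equilibrium price 37, so it is not binding; the market clears at P* = 37, Q* = 100.
Since the control does not bind, no trades are prevented and deadweight loss is zero.

0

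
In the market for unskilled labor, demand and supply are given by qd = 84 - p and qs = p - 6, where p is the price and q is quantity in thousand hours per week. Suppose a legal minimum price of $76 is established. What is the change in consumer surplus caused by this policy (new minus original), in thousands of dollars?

Setting quantity demanded equal to quantity supplied, 84 - p = p - 6, gives p* = 45 and q* = 39.
Because the floor (76) lies above the market-clearing price, it is binding.
At p = 76: qd = 84 - 76 = 8 and qs = 76 - 6 = 70.
Consumer surplus without the control is ½ · (84 - 45) · 39 = 760.5.
With the floor, consumers buy 8 units at 76, so CS = ½ · (84 - 76) · 8 = 32.
Change in consumer surplus = 32 - 760.5 = -728.5.

-728.5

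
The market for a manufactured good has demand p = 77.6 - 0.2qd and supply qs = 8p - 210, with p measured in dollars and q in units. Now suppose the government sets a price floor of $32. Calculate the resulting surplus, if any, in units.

Rearranging demand gives qd = 388 - 5p. Without the control the market clears where 388 - 5p = 8p - 210, i.e. p* = 46 and q* = 158.
The floor of 32 is below the equilibrium price 46, so it is not binding; the market clears at p* = 46, q* = 158.
Since the control does not bind, there is no surplus.

0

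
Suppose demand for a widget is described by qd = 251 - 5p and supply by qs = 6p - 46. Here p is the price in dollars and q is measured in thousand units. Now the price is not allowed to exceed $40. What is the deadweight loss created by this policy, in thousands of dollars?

0

Without the control the market clears where 251 - 5p = 6p - 46, i.e. p* = 27 and q* = 116.
The ceiling of 40 is above the equilibrium price 27, so it is not binding; the market clears at p* = 27, q* = 116.
Since the control does not bind, no trades are prevented and deadweight loss is zero.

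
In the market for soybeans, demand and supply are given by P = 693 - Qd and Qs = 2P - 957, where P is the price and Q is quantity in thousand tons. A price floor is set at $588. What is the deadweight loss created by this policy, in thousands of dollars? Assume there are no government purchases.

1083

Rearranging demand gives Qd = 693 - P. Setting quantity demanded equal to quantity supplied, 693 - P = 2P - 957, gives P* = 550 and Q* = 143.
Since 588 > 550, the floor is binding.
At P = 588: Qd = 693 - 588 = 105 and Qs = 2·588 - 957 = 219.
Quantity traded falls to 105. At Q = 105 the demand price is 693 - 105 = 588 and the supply price is (957 + 105)/2 = 531.
Deadweight loss = ½ · (588 - 531) · (143 - 105) = ½ · 57 · 38 = 1083.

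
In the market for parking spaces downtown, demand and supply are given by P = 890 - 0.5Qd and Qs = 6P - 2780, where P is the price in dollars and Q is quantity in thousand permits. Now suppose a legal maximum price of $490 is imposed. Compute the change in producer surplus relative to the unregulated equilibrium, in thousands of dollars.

Rearranging demand gives Qd = 1780 - 2P. Setting quantity demanded equal to quantity supplied, 1780 - 2P = 6P - 2780, gives P* = 570 and Q* = 640.
Since 490 < 570, the ceiling is binding.
At P = 490: Qd = 1780 - 2·490 = 800 and Qs = 6·490 - 2780 = 160.
Producer surplus without the control is ½ · (570 - 1390/3) · 640 = 102400/3.
With the ceiling, producers sell 160 units at 490, so PS = ½ · (490 - 1390/3) · 160 = 6400/3.
Change in producer surplus = 6400/3 - 102400/3 = -32000.

-32000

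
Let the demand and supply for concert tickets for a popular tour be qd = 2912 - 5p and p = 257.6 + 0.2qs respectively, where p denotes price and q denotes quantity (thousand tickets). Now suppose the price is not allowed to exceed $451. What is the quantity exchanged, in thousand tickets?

812

Rearranging supply gives qs = 5p - 1288. Equilibrium: 2912 - 5p = 5p - 1288, so 4200 = 10p and p* = 420, q* = 812.
Since 451 is above p* = 420, the ceiling does not bind and the free-market outcome prevails.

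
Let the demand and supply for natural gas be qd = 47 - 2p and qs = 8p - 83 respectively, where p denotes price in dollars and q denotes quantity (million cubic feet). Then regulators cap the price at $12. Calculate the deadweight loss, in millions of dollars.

Equilibrium: 47 - 2p = 8p - 83, so 130 = 10p and p* = 13, q* = 21.
Because the ceiling (12) lies below the market-clearing price, it is binding.
At p = 12: qd = 47 - 2·12 = 23 and qs = 8·12 - 83 = 13.
Quantity traded falls to 13. At q = 13 the demand price is (47 - 13)/2 = 17 and the supply price is (83 + 13)/8 = 12.
Deadweight loss = ½ · (17 - 12) · (21 - 13) = ½ · 5 · 8 = 20.

20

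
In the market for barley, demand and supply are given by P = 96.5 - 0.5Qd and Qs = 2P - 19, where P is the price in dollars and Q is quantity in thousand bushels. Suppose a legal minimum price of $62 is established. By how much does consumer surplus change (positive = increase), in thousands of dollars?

Rearranging demand gives Qd = 193 - 2P. In a free market, 193 - 2P = 2P - 19 gives the equilibrium P* = 53, Q* = 87.
The floor of 62 is above the equilibrium price 53, so it binds.
At P = 62: Qd = 193 - 2·62 = 69 and Qs = 2·62 - 19 = 105.
Consumer surplus without the control is ½ · (96.5 - 53) · 87 = 1892.25.
With the floor, consumers buy 69 units at 62, so CS = ½ · (96.5 - 62) · 69 = 1190.25.
Change in consumer surplus = 1190.25 - 1892.25 = -702.

-702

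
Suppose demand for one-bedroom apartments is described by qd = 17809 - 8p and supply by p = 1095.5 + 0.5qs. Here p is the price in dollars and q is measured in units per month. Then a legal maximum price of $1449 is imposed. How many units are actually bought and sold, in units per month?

Rearranging supply gives qs = 2p - 2191. Without the control the market clears where 17809 - 8p = 2p - 2191, i.e. p* = 2000 and q* = 1809.
The ceiling of 1449 is below the equilibrium price 2000, so it binds.
At p = 1449: qd = 17809 - 8·1449 = 6217 and qs = 2·1449 - 2191 = 707.
The quantity actually transacted is the short side, supply: 707.

707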